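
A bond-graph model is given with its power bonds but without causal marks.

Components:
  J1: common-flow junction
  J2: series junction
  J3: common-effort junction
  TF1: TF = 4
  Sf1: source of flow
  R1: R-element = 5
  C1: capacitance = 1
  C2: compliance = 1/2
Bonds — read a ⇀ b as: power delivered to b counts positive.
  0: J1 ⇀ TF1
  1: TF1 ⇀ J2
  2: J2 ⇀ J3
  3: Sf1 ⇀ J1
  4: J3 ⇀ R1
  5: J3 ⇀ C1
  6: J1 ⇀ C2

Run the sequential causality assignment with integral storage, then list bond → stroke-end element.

b0 →J1
b1 →TF1
b2 →J2
b3 →Sf1
b4 →R1
b5 →J3
b6 →J1

bond 3 stroke→Sf1  (Sf1 fixes flow; stroke at Sf1)
bond 0 stroke→J1  (common-f at J1 fixed by 3)
bond 6 stroke→J1  (common-f at J1 fixed by 3)
bond 1 stroke→TF1  (TF TF1: opposite of bond 0)
bond 2 stroke→J2  (J2: bond 1 brought flow, rest push out)
bond 5 stroke→J3  (C1: C, integral causality)
bond 4 stroke→R1  (common-e at J3 fixed by 5)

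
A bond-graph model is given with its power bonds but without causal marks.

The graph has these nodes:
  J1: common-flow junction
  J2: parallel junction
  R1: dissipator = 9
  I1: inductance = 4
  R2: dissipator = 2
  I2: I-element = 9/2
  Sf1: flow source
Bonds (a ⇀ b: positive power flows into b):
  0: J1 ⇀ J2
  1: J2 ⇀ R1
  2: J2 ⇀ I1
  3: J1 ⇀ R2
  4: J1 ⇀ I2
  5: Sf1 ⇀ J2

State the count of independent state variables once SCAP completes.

2  (I1, I2 all integral)

bond 5 →Sf1  (Sf1: flow source, stroke at near end)
bond 2 →I1  (I1 integral (f out))
bond 4 →I2  (I2 integral (f out))
bond 0 →J1  (J1: bond 4 brought flow, rest push out)
bond 3 →J1  (J1: bond 4 brought flow, rest push out)
bond 1 →J2  (J2: last free bond brings effort in)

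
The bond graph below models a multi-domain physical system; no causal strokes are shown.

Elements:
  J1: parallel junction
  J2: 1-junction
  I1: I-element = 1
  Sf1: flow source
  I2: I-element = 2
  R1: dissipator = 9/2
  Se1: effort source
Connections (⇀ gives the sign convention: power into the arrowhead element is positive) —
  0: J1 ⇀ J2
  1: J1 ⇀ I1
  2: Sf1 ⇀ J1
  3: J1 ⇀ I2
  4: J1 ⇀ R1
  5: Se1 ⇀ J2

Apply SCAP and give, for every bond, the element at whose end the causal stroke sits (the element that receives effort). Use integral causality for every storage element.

β2 stroke at Sf1  (Sf1 fixes flow; stroke at Sf1)
β5 stroke at J2  (source Se1 imposes e)
β0 stroke at J1  (closing 1-jn rule on J2)
β1 stroke at I1  (J1 effort already set via bond 0)
β3 stroke at I2  (J1: bond 0 brought effort, rest push out)
β4 stroke at R1  (common-e at J1 fixed by 0)

bond 0 →J1
bond 1 →I1
bond 2 →Sf1
bond 3 →I2
bond 4 →R1
bond 5 →J2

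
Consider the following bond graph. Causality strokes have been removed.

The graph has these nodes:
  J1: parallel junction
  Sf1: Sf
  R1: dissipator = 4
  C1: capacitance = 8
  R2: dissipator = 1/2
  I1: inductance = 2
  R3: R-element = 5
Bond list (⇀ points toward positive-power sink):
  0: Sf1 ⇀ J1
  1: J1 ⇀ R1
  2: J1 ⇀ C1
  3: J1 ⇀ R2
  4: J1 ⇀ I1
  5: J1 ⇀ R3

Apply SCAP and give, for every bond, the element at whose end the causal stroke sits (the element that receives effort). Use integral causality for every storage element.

b0 stroke at Sf1  (Sf1 fixes flow; stroke at Sf1)
b2 stroke at J1  (C1: C, integral causality)
b1 stroke at R1  (0-jn J1 has e-setter on 2)
b3 stroke at R2  (common-e at J1 fixed by 2)
b4 stroke at I1  (J1 effort already set via bond 2)
b5 stroke at R3  (J1 effort already set via bond 2)

β0 |Sf1
β1 |R1
β2 |J1
β3 |R2
β4 |I1
β5 |R3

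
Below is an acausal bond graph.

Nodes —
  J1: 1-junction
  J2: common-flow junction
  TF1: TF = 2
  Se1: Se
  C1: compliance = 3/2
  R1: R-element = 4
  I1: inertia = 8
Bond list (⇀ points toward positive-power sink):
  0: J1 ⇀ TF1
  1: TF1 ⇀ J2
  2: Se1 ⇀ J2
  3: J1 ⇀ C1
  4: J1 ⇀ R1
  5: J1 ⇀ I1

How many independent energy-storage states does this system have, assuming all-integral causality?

2  (C1, I1 all integral)

#2 →J2  (source Se1 imposes e)
#1 →TF1  (closing 1-jn rule on J2)
#0 →J1  (TF1: transformer flips bond 1)
#3 →J1  (C1 outputs effort q/C1)
#5 →I1  (I1: I, integral causality)
#4 →J1  (J1 flow already set via bond 5)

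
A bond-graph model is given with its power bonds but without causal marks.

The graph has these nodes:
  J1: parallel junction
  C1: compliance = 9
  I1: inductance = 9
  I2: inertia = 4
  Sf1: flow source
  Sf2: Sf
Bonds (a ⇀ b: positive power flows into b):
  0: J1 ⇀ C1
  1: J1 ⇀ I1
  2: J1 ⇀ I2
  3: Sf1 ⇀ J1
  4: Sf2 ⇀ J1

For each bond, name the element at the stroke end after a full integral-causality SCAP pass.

#3 |Sf1  (source Sf1 imposes f)
#4 |Sf2  (Sf2: flow source, stroke at near end)
#0 |J1  (C1 integral (e out))
#1 |I1  (J1: bond 0 brought effort, rest push out)
#2 |I2  (0-jn J1 has e-setter on 0)

bond 0 |J1
bond 1 |I1
bond 2 |I2
bond 3 |Sf1
bond 4 |Sf2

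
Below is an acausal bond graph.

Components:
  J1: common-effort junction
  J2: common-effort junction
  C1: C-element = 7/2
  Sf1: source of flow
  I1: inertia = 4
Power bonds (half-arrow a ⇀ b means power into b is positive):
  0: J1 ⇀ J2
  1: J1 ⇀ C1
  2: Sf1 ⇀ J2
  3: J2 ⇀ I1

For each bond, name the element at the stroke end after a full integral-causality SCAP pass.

#0 stroke→J2
#1 stroke→J1
#2 stroke→Sf1
#3 stroke→I1

bond 2 stroke at Sf1  (source Sf1 imposes f)
bond 1 stroke at J1  (C1 integral (e out))
bond 0 stroke at J2  (common-e at J1 fixed by 1)
bond 3 stroke at I1  (0-jn J2 has e-setter on 0)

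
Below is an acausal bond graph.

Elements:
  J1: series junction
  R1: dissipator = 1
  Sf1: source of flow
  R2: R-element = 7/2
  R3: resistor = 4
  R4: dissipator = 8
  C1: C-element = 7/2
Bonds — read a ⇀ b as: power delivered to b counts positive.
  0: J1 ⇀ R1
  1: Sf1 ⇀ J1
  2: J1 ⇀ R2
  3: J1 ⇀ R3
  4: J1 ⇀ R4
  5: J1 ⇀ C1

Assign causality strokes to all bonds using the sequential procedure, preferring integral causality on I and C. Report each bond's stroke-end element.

b0 stroke at J1
b1 stroke at Sf1
b2 stroke at J1
b3 stroke at J1
b4 stroke at J1
b5 stroke at J1

bond 1 stroke at Sf1  (Sf1 (Sf) sets flow on bond)
bond 0 stroke at J1  (J1 flow already set via bond 1)
bond 2 stroke at J1  (J1 flow already set via bond 1)
bond 3 stroke at J1  (common-f at J1 fixed by 1)
bond 4 stroke at J1  (J1 flow already set via bond 1)
bond 5 stroke at J1  (J1 flow already set via bond 1)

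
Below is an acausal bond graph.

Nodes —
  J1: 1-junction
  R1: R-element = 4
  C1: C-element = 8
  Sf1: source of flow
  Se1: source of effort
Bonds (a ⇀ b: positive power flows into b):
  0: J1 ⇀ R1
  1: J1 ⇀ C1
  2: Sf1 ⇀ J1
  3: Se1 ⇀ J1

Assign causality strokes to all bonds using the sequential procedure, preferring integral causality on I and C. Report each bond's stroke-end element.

bond 2 |Sf1  (source Sf1 imposes f)
bond 3 |J1  (source Se1 imposes e)
bond 0 |J1  (common-f at J1 fixed by 2)
bond 1 |J1  (J1 flow already set via bond 2)

bond 0 →J1
bond 1 →J1
bond 2 →Sf1
bond 3 →J1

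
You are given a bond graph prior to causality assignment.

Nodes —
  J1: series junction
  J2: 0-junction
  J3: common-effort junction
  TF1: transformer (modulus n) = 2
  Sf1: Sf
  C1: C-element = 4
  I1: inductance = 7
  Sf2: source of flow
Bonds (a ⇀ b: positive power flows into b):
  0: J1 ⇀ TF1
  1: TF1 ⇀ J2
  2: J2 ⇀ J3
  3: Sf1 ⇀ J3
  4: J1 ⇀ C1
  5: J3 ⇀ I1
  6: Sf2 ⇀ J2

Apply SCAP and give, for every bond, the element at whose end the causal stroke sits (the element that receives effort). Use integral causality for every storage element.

#3 |Sf1  (Sf1 (Sf) sets flow on bond)
#6 |Sf2  (source Sf2 imposes f)
#4 |J1  (C1 outputs effort q/C1)
#0 |TF1  (only one flow-in slot at J1)
#1 |J2  (through TF1, causality passes straight; one stroke at TF1)
#2 |J3  (J2 effort already set via bond 1)
#5 |I1  (0-jn J3 has e-setter on 2)

bond 0 |TF1
bond 1 |J2
bond 2 |J3
bond 3 |Sf1
bond 4 |J1
bond 5 |I1
bond 6 |Sf2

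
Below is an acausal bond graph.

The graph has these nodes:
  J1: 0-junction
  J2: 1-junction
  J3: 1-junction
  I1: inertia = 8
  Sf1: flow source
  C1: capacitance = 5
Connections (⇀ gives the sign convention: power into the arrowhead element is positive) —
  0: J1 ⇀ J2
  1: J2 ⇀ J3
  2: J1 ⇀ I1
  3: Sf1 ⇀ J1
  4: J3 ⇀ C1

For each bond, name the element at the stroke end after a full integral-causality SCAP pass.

bond 0 |J1
bond 1 |J2
bond 2 |I1
bond 3 |Sf1
bond 4 |J3

b3 |Sf1  (source Sf1 imposes f)
b2 |I1  (prefer integral on I1)
b0 |J1  (J1: last free bond brings effort in)
b1 |J2  (common-f at J2 fixed by 0)
b4 |J3  (J3: bond 1 brought flow, rest push out)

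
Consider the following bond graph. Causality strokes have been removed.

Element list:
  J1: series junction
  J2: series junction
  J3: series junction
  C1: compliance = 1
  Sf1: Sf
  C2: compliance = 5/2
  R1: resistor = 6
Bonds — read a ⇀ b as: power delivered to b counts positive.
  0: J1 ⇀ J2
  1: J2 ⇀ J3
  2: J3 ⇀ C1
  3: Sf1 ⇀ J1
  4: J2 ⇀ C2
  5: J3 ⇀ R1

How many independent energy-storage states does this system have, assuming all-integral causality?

β3 stroke at Sf1  (Sf1 fixes flow; stroke at Sf1)
β0 stroke at J1  (common-f at J1 fixed by 3)
β1 stroke at J2  (J2: bond 0 brought flow, rest push out)
β4 stroke at J2  (common-f at J2 fixed by 0)
β2 stroke at J3  (1-jn J3 has f-setter on 1)
β5 stroke at J3  (J3 flow already set via bond 1)

2  (C1, C2 all integral)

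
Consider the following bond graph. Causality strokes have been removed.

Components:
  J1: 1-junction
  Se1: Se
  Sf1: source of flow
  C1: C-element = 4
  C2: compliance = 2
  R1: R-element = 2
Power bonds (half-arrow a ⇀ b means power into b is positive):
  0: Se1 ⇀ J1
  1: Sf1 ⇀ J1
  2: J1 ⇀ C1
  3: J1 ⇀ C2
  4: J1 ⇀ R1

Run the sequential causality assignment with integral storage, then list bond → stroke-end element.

b0 stroke→J1
b1 stroke→Sf1
b2 stroke→J1
b3 stroke→J1
b4 stroke→J1

β0 →J1  (Se1 (Se) sets effort on bond)
β1 →Sf1  (Sf1: flow source, stroke at near end)
β2 →J1  (common-f at J1 fixed by 1)
β3 →J1  (J1 flow already set via bond 1)
β4 →J1  (J1: bond 1 brought flow, rest push out)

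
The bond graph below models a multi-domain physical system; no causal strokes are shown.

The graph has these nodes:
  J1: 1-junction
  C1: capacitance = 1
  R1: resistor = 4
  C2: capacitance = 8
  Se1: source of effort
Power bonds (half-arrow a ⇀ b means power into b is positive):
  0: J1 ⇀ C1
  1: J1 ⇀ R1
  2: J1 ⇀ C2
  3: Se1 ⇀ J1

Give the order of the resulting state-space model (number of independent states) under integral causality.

b3 stroke at J1  (Se1: effort source, stroke at far end)
b0 stroke at J1  (C1 outputs effort q/C1)
b2 stroke at J1  (C2: C, integral causality)
b1 stroke at R1  (closing 1-jn rule on J1)

2  (C1, C2 all integral)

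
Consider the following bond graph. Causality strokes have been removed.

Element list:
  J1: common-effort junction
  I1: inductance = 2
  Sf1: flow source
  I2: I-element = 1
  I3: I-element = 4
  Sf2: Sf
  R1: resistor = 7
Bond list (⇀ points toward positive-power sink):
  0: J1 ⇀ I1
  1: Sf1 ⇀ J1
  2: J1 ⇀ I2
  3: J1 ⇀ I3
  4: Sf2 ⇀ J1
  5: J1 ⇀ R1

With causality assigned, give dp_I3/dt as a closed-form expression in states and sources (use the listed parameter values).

dp_I3/dt = 7*F_Sf1 + 7*F_Sf2 - 7*p_I1/2 - 7*p_I2 - 7*p_I3/4

β1 |Sf1  (source Sf1 imposes f)
β4 |Sf2  (Sf2: flow source, stroke at near end)
β0 |I1  (prefer integral on I1)
β2 |I2  (prefer integral on I2)
β3 |I3  (prefer integral on I3)
β5 |J1  (J1 needs exactly one e-in)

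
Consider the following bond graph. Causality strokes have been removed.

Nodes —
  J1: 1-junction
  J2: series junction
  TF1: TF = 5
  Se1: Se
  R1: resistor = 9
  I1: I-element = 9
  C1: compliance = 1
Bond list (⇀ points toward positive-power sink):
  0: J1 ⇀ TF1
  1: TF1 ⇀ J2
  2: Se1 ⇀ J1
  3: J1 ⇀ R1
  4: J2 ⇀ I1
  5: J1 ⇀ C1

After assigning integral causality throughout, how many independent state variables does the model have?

2  (C1, I1 all integral)

β2 →J1  (Se1 fixes effort; stroke away)
β4 →I1  (I1 outputs flow p/I1)
β1 →J2  (1-jn J2 has f-setter on 4)
β0 →TF1  (TF1: transformer flips bond 1)
β3 →J1  (J1 flow already set via bond 0)
β5 →J1  (J1: bond 0 brought flow, rest push out)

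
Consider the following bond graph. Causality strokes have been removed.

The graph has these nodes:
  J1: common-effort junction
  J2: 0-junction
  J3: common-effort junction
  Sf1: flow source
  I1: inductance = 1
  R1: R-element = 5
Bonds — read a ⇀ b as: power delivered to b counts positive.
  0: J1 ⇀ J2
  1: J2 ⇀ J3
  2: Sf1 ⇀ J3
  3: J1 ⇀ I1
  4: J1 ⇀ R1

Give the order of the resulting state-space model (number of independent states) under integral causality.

1  (I1 all integral)

#2 stroke at Sf1  (Sf1: flow source, stroke at near end)
#1 stroke at J3  (J3: last free bond brings effort in)
#0 stroke at J2  (closing 0-jn rule on J2)
#3 stroke at I1  (I1 integral (f out))
#4 stroke at J1  (closing 0-jn rule on J1)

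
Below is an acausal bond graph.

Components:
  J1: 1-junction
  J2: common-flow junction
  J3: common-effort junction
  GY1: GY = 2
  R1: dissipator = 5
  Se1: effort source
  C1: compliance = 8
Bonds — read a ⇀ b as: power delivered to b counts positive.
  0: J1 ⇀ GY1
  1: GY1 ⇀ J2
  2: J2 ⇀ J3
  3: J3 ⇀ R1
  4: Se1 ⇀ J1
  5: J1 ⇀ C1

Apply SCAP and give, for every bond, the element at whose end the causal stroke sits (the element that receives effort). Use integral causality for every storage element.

b0 stroke→GY1
b1 stroke→GY1
b2 stroke→J2
b3 stroke→J3
b4 stroke→J1
b5 stroke→J1

b4 |J1  (Se1 fixes effort; stroke away)
b5 |J1  (C1 outputs effort q/C1)
b0 |GY1  (J1 needs exactly one f-in)
b1 |GY1  (GY1 both-in/both-out from 0)
b2 |J2  (J2 flow already set via bond 1)
b3 |J3  (only one effort-in slot at J3)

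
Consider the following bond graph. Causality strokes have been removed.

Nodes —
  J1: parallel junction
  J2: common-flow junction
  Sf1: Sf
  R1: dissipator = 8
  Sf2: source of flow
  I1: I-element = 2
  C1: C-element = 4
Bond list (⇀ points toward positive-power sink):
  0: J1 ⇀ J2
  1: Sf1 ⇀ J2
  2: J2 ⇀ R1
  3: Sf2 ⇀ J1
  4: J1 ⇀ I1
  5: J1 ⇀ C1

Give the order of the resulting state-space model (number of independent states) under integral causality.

2  (C1, I1 all integral)

b1 stroke→Sf1  (Sf1 (Sf) sets flow on bond)
b3 stroke→Sf2  (Sf2 (Sf) sets flow on bond)
b0 stroke→J2  (common-f at J2 fixed by 1)
b2 stroke→J2  (J2 flow already set via bond 1)
b4 stroke→I1  (I1: I, integral causality)
b5 stroke→J1  (J1 needs exactly one e-in)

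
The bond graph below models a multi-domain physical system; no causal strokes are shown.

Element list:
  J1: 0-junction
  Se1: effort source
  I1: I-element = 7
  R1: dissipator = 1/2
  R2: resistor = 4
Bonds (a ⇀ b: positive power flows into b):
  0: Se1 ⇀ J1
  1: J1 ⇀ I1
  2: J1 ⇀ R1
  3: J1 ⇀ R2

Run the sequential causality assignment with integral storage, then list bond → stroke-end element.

bond 0 |J1
bond 1 |I1
bond 2 |R1
bond 3 |R2

b0 →J1  (Se1 (Se) sets effort on bond)
b1 →I1  (J1 effort already set via bond 0)
b2 →R1  (0-jn J1 has e-setter on 0)
b3 →R2  (J1: bond 0 brought effort, rest push out)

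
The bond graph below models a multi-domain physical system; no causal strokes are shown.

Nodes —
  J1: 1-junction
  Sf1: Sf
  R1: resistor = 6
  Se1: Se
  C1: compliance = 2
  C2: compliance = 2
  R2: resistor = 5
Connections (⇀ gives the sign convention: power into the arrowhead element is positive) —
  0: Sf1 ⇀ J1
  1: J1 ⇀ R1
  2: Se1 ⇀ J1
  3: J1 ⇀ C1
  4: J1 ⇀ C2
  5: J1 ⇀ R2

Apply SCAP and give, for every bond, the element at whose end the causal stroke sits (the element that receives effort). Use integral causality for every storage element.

b0 stroke at Sf1
b1 stroke at J1
b2 stroke at J1
b3 stroke at J1
b4 stroke at J1
b5 stroke at J1

β0 |Sf1  (source Sf1 imposes f)
β2 |J1  (source Se1 imposes e)
β1 |J1  (common-f at J1 fixed by 0)
β3 |J1  (common-f at J1 fixed by 0)
β4 |J1  (common-f at J1 fixed by 0)
β5 |J1  (1-jn J1 has f-setter on 0)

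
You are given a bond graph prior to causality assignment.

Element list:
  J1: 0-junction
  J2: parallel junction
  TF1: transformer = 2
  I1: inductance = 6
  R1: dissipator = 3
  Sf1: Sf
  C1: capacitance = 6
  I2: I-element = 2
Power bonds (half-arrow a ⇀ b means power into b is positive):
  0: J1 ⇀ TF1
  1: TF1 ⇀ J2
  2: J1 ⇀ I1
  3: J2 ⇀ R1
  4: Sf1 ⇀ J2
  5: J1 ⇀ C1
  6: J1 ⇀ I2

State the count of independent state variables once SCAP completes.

3  (C1, I1, I2 all integral)

#4 →Sf1  (Sf1 fixes flow; stroke at Sf1)
#2 →I1  (I1 integral (f out))
#5 →J1  (C1 outputs effort q/C1)
#0 →TF1  (J1 effort already set via bond 5)
#6 →I2  (J1 effort already set via bond 5)
#1 →J2  (TF1: transformer flips bond 0)
#3 →R1  (0-jn J2 has e-setter on 1)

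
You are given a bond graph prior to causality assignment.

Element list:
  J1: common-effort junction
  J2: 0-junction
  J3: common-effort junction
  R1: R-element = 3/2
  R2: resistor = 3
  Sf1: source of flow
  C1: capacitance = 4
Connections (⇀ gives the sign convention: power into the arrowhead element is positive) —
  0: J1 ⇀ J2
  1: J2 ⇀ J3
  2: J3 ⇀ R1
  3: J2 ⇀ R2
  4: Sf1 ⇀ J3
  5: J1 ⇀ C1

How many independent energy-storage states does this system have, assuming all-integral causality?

1  (C1 all integral)

#4 →Sf1  (source Sf1 imposes f)
#5 →J1  (C1 outputs effort q/C1)
#0 →J2  (0-jn J1 has e-setter on 5)
#1 →J3  (common-e at J2 fixed by 0)
#3 →R2  (0-jn J2 has e-setter on 0)
#2 →R1  (common-e at J3 fixed by 1)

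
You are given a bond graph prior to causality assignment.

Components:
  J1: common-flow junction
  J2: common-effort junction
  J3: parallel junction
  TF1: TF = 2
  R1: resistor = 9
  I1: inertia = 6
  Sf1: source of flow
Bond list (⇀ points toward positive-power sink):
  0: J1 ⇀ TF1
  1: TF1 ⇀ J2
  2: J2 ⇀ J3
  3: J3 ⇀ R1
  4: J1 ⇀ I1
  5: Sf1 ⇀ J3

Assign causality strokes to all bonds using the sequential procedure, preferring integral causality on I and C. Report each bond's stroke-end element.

b0 stroke at J1
b1 stroke at TF1
b2 stroke at J2
b3 stroke at J3
b4 stroke at I1
b5 stroke at Sf1

#5 stroke at Sf1  (Sf1 (Sf) sets flow on bond)
#4 stroke at I1  (I1 integral (f out))
#0 stroke at J1  (J1: bond 4 brought flow, rest push out)
#1 stroke at TF1  (TF1 one-in-one-out from 0)
#2 stroke at J2  (only one effort-in slot at J2)
#3 stroke at J3  (only one effort-in slot at J3)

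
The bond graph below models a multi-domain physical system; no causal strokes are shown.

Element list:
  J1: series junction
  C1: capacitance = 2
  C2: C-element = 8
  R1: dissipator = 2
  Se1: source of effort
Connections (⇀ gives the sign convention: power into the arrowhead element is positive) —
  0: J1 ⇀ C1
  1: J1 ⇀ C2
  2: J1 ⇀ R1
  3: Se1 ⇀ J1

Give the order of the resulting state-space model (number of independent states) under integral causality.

bond 3 |J1  (Se1 (Se) sets effort on bond)
bond 0 |J1  (prefer integral on C1)
bond 1 |J1  (C2: C, integral causality)
bond 2 |R1  (only one flow-in slot at J1)

2  (C1, C2 all integral)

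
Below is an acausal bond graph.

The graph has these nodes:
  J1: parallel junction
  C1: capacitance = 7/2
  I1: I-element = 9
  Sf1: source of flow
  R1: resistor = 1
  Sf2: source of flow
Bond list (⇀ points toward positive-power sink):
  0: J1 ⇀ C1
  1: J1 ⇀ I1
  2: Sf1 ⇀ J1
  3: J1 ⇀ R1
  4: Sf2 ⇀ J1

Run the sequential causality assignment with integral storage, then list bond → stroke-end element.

b0 stroke at J1
b1 stroke at I1
b2 stroke at Sf1
b3 stroke at R1
b4 stroke at Sf2

bond 2 →Sf1  (Sf1 fixes flow; stroke at Sf1)
bond 4 →Sf2  (source Sf2 imposes f)
bond 0 →J1  (C1 integral (e out))
bond 1 →I1  (J1: bond 0 brought effort, rest push out)
bond 3 →R1  (0-jn J1 has e-setter on 0)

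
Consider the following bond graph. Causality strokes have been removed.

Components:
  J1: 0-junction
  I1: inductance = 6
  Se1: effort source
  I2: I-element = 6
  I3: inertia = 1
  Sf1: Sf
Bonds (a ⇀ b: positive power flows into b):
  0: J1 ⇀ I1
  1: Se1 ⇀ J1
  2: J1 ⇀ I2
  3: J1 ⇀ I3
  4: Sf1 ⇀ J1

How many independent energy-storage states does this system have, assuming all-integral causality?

3  (I1, I2, I3 all integral)

#1 stroke→J1  (Se1: effort source, stroke at far end)
#4 stroke→Sf1  (Sf1 fixes flow; stroke at Sf1)
#0 stroke→I1  (J1: bond 1 brought effort, rest push out)
#2 stroke→I2  (0-jn J1 has e-setter on 1)
#3 stroke→I3  (J1: bond 1 brought effort, rest push out)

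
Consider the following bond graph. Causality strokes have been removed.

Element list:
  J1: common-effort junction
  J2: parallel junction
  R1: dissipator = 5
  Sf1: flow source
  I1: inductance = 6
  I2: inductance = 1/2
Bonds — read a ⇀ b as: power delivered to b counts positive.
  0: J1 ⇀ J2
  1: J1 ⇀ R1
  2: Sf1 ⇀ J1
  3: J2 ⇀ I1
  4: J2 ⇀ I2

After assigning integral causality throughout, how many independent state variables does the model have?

2  (I1, I2 all integral)

β2 →Sf1  (Sf1 fixes flow; stroke at Sf1)
β3 →I1  (I1: I, integral causality)
β4 →I2  (I2 outputs flow p/I2)
β0 →J2  (only one effort-in slot at J2)
β1 →J1  (J1 needs exactly one e-in)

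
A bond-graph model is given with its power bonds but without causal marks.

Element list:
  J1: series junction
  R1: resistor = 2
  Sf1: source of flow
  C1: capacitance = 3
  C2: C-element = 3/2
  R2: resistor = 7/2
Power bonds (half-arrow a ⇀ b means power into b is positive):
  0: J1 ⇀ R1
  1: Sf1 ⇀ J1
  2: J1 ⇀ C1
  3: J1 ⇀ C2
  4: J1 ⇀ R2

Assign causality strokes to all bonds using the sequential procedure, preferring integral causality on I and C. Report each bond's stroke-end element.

β0 stroke at J1
β1 stroke at Sf1
β2 stroke at J1
β3 stroke at J1
β4 stroke at J1

#1 →Sf1  (Sf1: flow source, stroke at near end)
#0 →J1  (J1 flow already set via bond 1)
#2 →J1  (common-f at J1 fixed by 1)
#3 →J1  (J1 flow already set via bond 1)
#4 →J1  (common-f at J1 fixed by 1)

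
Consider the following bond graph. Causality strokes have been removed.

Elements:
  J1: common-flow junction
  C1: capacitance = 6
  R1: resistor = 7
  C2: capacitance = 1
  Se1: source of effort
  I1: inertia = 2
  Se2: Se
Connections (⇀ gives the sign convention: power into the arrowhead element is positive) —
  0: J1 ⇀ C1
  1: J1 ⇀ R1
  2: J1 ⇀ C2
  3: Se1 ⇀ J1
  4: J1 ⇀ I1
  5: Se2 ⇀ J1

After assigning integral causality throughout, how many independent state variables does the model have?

3  (C1, C2, I1 all integral)

β3 |J1  (Se1: effort source, stroke at far end)
β5 |J1  (source Se2 imposes e)
β0 |J1  (prefer integral on C1)
β2 |J1  (prefer integral on C2)
β4 |I1  (prefer integral on I1)
β1 |J1  (J1: bond 4 brought flow, rest push out)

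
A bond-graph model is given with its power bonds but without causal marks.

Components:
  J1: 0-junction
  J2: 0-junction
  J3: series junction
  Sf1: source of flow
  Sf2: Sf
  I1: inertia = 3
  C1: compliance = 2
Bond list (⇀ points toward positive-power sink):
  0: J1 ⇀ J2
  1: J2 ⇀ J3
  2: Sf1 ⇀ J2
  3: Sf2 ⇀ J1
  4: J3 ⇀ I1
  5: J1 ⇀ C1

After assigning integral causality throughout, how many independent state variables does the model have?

2  (C1, I1 all integral)

b2 |Sf1  (Sf1: flow source, stroke at near end)
b3 |Sf2  (source Sf2 imposes f)
b4 |I1  (I1 integral (f out))
b1 |J3  (J3: bond 4 brought flow, rest push out)
b0 |J2  (J2 needs exactly one e-in)
b5 |J1  (J1 needs exactly one e-in)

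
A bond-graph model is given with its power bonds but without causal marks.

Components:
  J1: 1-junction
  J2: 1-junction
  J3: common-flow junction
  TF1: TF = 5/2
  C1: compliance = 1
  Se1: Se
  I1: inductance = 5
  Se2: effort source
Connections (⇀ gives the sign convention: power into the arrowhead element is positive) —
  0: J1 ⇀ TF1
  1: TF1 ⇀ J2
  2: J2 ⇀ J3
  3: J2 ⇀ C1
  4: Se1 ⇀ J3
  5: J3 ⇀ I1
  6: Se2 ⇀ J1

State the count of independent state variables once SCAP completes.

b4 stroke at J3  (source Se1 imposes e)
b6 stroke at J1  (Se2 (Se) sets effort on bond)
b0 stroke at TF1  (J1 needs exactly one f-in)
b1 stroke at J2  (TF1: transformer flips bond 0)
b3 stroke at J2  (C1 outputs effort q/C1)
b2 stroke at J3  (J2 needs exactly one f-in)
b5 stroke at I1  (only one flow-in slot at J3)

2  (C1, I1 all integral)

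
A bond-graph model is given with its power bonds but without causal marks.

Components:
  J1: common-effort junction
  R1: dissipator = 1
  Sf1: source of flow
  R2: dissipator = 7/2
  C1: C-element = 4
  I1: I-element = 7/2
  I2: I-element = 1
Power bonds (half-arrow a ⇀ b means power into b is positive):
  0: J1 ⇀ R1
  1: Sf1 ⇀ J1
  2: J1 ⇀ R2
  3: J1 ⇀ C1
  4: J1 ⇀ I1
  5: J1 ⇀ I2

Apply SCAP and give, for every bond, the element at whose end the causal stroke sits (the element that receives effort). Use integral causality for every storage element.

b0 stroke→R1
b1 stroke→Sf1
b2 stroke→R2
b3 stroke→J1
b4 stroke→I1
b5 stroke→I2

b1 →Sf1  (Sf1: flow source, stroke at near end)
b3 →J1  (C1 outputs effort q/C1)
b0 →R1  (0-jn J1 has e-setter on 3)
b2 →R2  (common-e at J1 fixed by 3)
b4 →I1  (common-e at J1 fixed by 3)
b5 →I2  (0-jn J1 has e-setter on 3)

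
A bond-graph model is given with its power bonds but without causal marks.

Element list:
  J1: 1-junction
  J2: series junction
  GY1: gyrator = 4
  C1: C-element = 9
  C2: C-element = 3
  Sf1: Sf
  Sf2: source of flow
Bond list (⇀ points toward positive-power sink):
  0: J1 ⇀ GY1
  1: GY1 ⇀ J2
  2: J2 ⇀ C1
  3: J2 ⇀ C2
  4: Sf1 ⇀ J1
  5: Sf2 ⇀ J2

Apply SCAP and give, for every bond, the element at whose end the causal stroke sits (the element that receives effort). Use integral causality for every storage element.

b4 →Sf1  (Sf1 (Sf) sets flow on bond)
b5 →Sf2  (source Sf2 imposes f)
b0 →J1  (common-f at J1 fixed by 4)
b1 →J2  (1-jn J2 has f-setter on 5)
b2 →J2  (common-f at J2 fixed by 5)
b3 →J2  (common-f at J2 fixed by 5)

β0 stroke→J1
β1 stroke→J2
β2 stroke→J2
β3 stroke→J2
β4 stroke→Sf1
β5 stroke→Sf2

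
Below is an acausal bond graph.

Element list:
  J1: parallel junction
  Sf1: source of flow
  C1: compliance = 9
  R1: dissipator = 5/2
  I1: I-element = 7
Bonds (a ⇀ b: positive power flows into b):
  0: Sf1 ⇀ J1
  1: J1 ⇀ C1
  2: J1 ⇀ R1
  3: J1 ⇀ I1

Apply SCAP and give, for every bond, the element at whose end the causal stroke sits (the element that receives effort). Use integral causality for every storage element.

#0 stroke→Sf1
#1 stroke→J1
#2 stroke→R1
#3 stroke→I1

bond 0 stroke at Sf1  (Sf1 (Sf) sets flow on bond)
bond 1 stroke at J1  (C1: C, integral causality)
bond 2 stroke at R1  (J1 effort already set via bond 1)
bond 3 stroke at I1  (common-e at J1 fixed by 1)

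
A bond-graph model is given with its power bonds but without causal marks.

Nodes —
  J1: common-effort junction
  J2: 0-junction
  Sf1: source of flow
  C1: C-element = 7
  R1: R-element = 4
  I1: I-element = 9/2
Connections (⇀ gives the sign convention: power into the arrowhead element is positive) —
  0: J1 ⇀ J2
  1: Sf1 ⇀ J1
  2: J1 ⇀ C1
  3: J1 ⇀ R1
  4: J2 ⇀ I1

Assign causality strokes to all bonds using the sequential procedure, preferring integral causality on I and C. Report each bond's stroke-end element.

bond 1 |Sf1  (Sf1 fixes flow; stroke at Sf1)
bond 2 |J1  (prefer integral on C1)
bond 0 |J2  (J1 effort already set via bond 2)
bond 3 |R1  (J1 effort already set via bond 2)
bond 4 |I1  (J2: bond 0 brought effort, rest push out)

#0 |J2
#1 |Sf1
#2 |J1
#3 |R1
#4 |I1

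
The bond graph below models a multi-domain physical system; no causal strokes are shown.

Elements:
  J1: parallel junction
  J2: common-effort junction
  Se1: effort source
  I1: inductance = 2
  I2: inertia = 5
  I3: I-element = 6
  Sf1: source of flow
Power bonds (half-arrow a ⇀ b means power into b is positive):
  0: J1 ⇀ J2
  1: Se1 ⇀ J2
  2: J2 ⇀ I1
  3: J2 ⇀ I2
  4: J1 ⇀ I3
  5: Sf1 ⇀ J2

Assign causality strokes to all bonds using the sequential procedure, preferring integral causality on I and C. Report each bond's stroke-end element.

bond 0 stroke at J1
bond 1 stroke at J2
bond 2 stroke at I1
bond 3 stroke at I2
bond 4 stroke at I3
bond 5 stroke at Sf1

bond 1 stroke→J2  (Se1 fixes effort; stroke away)
bond 5 stroke→Sf1  (Sf1 fixes flow; stroke at Sf1)
bond 0 stroke→J1  (0-jn J2 has e-setter on 1)
bond 2 stroke→I1  (J2: bond 1 brought effort, rest push out)
bond 3 stroke→I2  (J2: bond 1 brought effort, rest push out)
bond 4 stroke→I3  (J1 effort already set via bond 0)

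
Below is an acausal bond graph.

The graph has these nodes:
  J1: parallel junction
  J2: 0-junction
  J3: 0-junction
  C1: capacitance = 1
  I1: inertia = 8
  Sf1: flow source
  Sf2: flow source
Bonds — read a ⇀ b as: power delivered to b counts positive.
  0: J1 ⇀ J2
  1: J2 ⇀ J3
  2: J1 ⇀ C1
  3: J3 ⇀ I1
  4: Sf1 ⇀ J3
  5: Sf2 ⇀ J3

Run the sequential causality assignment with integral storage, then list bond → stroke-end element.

b4 stroke→Sf1  (Sf1: flow source, stroke at near end)
b5 stroke→Sf2  (Sf2 (Sf) sets flow on bond)
b2 stroke→J1  (C1 outputs effort q/C1)
b0 stroke→J2  (J1 effort already set via bond 2)
b1 stroke→J3  (0-jn J2 has e-setter on 0)
b3 stroke→I1  (0-jn J3 has e-setter on 1)

bond 0 |J2
bond 1 |J3
bond 2 |J1
bond 3 |I1
bond 4 |Sf1
bond 5 |Sf2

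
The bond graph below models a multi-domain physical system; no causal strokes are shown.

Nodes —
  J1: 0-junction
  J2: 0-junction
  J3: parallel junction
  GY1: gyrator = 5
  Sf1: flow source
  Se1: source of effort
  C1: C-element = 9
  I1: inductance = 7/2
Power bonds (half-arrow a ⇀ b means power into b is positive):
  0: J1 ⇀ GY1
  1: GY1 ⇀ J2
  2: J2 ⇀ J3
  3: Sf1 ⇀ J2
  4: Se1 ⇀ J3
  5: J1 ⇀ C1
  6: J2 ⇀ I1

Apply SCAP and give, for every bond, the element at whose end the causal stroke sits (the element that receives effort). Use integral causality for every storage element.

b0 stroke at GY1
b1 stroke at GY1
b2 stroke at J2
b3 stroke at Sf1
b4 stroke at J3
b5 stroke at J1
b6 stroke at I1

β3 stroke→Sf1  (Sf1 fixes flow; stroke at Sf1)
β4 stroke→J3  (source Se1 imposes e)
β2 stroke→J2  (0-jn J3 has e-setter on 4)
β1 stroke→GY1  (0-jn J2 has e-setter on 2)
β6 stroke→I1  (common-e at J2 fixed by 2)
β0 stroke→GY1  (through GY1, causality inverts; strokes same side of GY1)
β5 stroke→J1  (only one effort-in slot at J1)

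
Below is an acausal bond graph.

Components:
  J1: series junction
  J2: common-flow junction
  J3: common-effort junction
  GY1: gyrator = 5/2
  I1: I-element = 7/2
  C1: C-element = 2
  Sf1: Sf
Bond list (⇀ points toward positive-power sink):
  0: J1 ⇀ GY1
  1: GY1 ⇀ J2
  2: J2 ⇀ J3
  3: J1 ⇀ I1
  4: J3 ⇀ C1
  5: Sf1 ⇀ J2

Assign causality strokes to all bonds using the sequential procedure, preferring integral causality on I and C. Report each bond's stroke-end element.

β5 stroke at Sf1  (Sf1 fixes flow; stroke at Sf1)
β1 stroke at J2  (J2: bond 5 brought flow, rest push out)
β2 stroke at J2  (1-jn J2 has f-setter on 5)
β4 stroke at J3  (closing 0-jn rule on J3)
β0 stroke at J1  (GY1: gyrator matches bond 1)
β3 stroke at I1  (only one flow-in slot at J1)

#0 →J1
#1 →J2
#2 →J2
#3 →I1
#4 →J3
#5 →Sf1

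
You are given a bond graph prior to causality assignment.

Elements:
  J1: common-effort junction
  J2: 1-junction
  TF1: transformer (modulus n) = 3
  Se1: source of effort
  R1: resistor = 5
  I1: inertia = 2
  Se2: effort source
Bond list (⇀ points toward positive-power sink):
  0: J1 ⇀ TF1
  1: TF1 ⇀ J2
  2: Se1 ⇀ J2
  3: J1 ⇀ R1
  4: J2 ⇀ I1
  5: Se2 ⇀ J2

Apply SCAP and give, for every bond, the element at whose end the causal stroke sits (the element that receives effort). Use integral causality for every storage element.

#0 →TF1
#1 →J2
#2 →J2
#3 →J1
#4 →I1
#5 →J2

β2 stroke at J2  (Se1 fixes effort; stroke away)
β5 stroke at J2  (source Se2 imposes e)
β4 stroke at I1  (I1: I, integral causality)
β1 stroke at J2  (1-jn J2 has f-setter on 4)
β0 stroke at TF1  (TF TF1: opposite of bond 1)
β3 stroke at J1  (J1 needs exactly one e-in)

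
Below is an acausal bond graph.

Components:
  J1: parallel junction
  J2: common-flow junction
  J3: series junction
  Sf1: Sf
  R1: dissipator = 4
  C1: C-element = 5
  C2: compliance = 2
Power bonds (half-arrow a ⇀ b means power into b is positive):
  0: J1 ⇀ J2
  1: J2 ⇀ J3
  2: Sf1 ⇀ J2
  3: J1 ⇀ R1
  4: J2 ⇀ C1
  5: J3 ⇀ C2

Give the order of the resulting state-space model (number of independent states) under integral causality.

b2 stroke→Sf1  (source Sf1 imposes f)
b0 stroke→J2  (1-jn J2 has f-setter on 2)
b1 stroke→J2  (J2 flow already set via bond 2)
b4 stroke→J2  (1-jn J2 has f-setter on 2)
b5 stroke→J3  (1-jn J3 has f-setter on 1)
b3 stroke→J1  (closing 0-jn rule on J1)

2  (C1, C2 all integral)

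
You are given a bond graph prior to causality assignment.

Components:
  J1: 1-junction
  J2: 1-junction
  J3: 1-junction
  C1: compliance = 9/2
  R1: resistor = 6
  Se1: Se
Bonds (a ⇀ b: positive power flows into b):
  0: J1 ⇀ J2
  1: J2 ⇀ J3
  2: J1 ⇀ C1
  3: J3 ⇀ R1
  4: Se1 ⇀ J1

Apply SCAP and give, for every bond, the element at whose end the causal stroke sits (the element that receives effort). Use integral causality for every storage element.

β0 |J2
β1 |J3
β2 |J1
β3 |R1
β4 |J1

bond 4 |J1  (Se1: effort source, stroke at far end)
bond 2 |J1  (C1 outputs effort q/C1)
bond 0 |J2  (J1 needs exactly one f-in)
bond 1 |J3  (closing 1-jn rule on J2)
bond 3 |R1  (J3 needs exactly one f-in)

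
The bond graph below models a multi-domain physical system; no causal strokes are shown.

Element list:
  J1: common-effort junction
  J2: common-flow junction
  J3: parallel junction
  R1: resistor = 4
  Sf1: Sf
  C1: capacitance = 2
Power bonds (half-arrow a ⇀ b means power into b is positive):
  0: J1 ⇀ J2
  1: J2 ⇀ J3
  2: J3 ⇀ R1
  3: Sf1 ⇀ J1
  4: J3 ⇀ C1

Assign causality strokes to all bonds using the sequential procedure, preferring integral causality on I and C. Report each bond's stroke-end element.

bond 0 stroke at J1
bond 1 stroke at J2
bond 2 stroke at R1
bond 3 stroke at Sf1
bond 4 stroke at J3

β3 →Sf1  (source Sf1 imposes f)
β0 →J1  (J1 needs exactly one e-in)
β1 →J2  (J2 flow already set via bond 0)
β4 →J3  (C1 outputs effort q/C1)
β2 →R1  (0-jn J3 has e-setter on 4)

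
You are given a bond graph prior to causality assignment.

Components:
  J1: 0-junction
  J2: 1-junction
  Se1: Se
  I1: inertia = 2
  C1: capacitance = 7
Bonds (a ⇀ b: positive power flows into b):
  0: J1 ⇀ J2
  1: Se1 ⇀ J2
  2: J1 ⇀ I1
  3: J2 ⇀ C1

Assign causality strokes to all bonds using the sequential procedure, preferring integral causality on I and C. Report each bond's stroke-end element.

β1 →J2  (Se1 fixes effort; stroke away)
β2 →I1  (I1: I, integral causality)
β0 →J1  (closing 0-jn rule on J1)
β3 →J2  (J2 flow already set via bond 0)

#0 stroke at J1
#1 stroke at J2
#2 stroke at I1
#3 stroke at J2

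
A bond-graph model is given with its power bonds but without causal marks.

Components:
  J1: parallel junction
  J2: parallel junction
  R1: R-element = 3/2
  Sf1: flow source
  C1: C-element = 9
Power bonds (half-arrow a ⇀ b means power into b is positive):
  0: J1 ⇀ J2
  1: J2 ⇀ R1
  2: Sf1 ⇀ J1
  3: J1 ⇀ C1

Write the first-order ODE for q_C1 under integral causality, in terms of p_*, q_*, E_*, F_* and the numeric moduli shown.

bond 2 →Sf1  (Sf1: flow source, stroke at near end)
bond 3 →J1  (C1: C, integral causality)
bond 0 →J2  (J1 effort already set via bond 3)
bond 1 →R1  (J2: bond 0 brought effort, rest push out)

dq_C1/dt = F_Sf1 - 2*q_C1/27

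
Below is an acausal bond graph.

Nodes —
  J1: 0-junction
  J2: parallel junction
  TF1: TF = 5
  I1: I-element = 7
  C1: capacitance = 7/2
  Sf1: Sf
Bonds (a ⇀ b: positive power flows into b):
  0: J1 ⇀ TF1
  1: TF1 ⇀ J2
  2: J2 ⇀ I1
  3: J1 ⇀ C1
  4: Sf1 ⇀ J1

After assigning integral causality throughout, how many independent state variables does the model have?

2  (C1, I1 all integral)

β4 →Sf1  (Sf1 fixes flow; stroke at Sf1)
β2 →I1  (prefer integral on I1)
β1 →J2  (J2: last free bond brings effort in)
β0 →TF1  (TF1: transformer flips bond 1)
β3 →J1  (closing 0-jn rule on J1)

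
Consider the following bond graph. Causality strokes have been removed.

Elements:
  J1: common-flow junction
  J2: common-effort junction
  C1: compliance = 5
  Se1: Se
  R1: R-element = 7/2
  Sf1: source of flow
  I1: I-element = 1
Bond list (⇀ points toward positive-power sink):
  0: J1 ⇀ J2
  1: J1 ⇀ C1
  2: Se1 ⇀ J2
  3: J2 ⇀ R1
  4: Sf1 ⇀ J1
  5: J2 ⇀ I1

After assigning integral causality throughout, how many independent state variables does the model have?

2  (C1, I1 all integral)

#2 →J2  (Se1: effort source, stroke at far end)
#4 →Sf1  (Sf1: flow source, stroke at near end)
#0 →J1  (J1: bond 4 brought flow, rest push out)
#1 →J1  (1-jn J1 has f-setter on 4)
#3 →R1  (J2: bond 2 brought effort, rest push out)
#5 →I1  (J2 effort already set via bond 2)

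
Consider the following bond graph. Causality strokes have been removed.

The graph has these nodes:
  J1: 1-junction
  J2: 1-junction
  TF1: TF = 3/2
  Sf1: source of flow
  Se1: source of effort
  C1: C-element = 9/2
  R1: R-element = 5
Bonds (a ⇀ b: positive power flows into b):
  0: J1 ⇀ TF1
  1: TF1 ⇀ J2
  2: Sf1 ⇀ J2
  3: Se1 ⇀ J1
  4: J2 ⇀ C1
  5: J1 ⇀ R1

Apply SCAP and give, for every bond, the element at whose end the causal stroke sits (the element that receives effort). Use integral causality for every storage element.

b2 stroke at Sf1  (source Sf1 imposes f)
b3 stroke at J1  (Se1: effort source, stroke at far end)
b1 stroke at J2  (1-jn J2 has f-setter on 2)
b4 stroke at J2  (J2 flow already set via bond 2)
b0 stroke at TF1  (through TF1, causality passes straight; one stroke at TF1)
b5 stroke at J1  (1-jn J1 has f-setter on 0)

b0 stroke→TF1
b1 stroke→J2
b2 stroke→Sf1
b3 stroke→J1
b4 stroke→J2
b5 stroke→J1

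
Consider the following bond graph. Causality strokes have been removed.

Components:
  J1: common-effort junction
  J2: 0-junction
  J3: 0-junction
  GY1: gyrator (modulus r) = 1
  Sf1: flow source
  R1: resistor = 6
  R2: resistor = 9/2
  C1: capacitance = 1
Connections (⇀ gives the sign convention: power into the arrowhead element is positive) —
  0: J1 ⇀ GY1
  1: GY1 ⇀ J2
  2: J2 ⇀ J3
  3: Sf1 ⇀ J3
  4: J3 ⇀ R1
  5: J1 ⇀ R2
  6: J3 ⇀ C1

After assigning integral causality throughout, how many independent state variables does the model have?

1  (C1 all integral)

#3 stroke at Sf1  (Sf1 (Sf) sets flow on bond)
#6 stroke at J3  (C1 integral (e out))
#2 stroke at J2  (common-e at J3 fixed by 6)
#4 stroke at R1  (J3 effort already set via bond 6)
#1 stroke at GY1  (common-e at J2 fixed by 2)
#0 stroke at GY1  (GY1: gyrator matches bond 1)
#5 stroke at J1  (J1 needs exactly one e-in)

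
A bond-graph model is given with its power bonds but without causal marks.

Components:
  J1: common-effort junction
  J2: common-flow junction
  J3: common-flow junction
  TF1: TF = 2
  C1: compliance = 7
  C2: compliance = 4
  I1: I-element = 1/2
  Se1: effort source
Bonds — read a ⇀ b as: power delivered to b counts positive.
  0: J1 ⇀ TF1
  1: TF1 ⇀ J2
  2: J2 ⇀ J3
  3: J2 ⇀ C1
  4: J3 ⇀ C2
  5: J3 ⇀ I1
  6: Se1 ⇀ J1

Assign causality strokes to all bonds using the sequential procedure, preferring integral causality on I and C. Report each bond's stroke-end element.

bond 6 |J1  (Se1: effort source, stroke at far end)
bond 0 |TF1  (0-jn J1 has e-setter on 6)
bond 1 |J2  (through TF1, causality passes straight; one stroke at TF1)
bond 3 |J2  (C1: C, integral causality)
bond 2 |J3  (closing 1-jn rule on J2)
bond 4 |J3  (C2: C, integral causality)
bond 5 |I1  (closing 1-jn rule on J3)

β0 stroke→TF1
β1 stroke→J2
β2 stroke→J3
β3 stroke→J2
β4 stroke→J3
β5 stroke→I1
β6 stroke→J1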